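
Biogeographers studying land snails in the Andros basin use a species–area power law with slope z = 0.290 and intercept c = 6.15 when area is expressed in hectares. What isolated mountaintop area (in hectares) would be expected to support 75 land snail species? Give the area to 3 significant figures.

5570 hectares

75 = 6.15 × A^0.29  ⇒  A^0.29 = 75/6.15 = 12.2
ln A = ln(12.2) / 0.29 = 2.5010 / 0.29 = 8.6243
A = e^8.6243 ≈ 5565 hectares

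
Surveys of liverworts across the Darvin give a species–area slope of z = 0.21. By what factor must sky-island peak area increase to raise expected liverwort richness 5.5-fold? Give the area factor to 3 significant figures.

3350

(A₂/A₁)^0.21 = 5.5, so A₂/A₁ = 5.5^(1/0.21) = 5.5^4.762
ln(A₂/A₁) = ln 5.5 / 0.21 = 1.7047 / 0.21 = 8.1178
A₂/A₁ = e^8.1178 ≈ 3354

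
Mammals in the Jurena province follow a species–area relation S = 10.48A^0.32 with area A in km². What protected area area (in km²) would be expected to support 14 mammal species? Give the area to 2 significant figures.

14 = 10.48 × A^0.32  ⇒  A^0.32 = 14/10.48 = 1.336
ln A = ln(1.336) / 0.32 = 0.2896 / 0.32 = 0.9050
A = e^0.9050 ≈ 2.472 km²

2.5 km²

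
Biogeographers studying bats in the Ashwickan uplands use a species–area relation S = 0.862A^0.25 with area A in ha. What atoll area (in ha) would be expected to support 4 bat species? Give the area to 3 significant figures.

464 ha

4 = 0.862 × A^0.25  ⇒  A^0.25 = 4/0.862 = 4.64
ln A = ln(4.64) / 0.25 = 1.5348 / 0.25 = 6.1392
A = e^6.1392 ≈ 463.7 ha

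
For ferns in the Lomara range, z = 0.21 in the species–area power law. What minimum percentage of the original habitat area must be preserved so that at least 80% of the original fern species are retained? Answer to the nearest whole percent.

35%

Need (A_new/A_old)^0.21 = 0.8, so A_new/A_old = 0.8^(1/0.21) = 0.8^4.762
ln(A_new/A_old) = ln 0.8 / 0.21 = -0.2231 / 0.21 = -1.0626
A_new/A_old = e^-1.0626 ≈ 0.3456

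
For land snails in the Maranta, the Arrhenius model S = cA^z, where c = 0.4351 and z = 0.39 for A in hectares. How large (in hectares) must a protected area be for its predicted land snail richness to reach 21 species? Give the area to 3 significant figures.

20700 hectares

21 = 0.4351 × A^0.39  ⇒  A^0.39 = 21/0.4351 = 48.26
ln A = ln(48.26) / 0.39 = 3.8767 / 0.39 = 9.9403
A = e^9.9403 ≈ 20749 hectares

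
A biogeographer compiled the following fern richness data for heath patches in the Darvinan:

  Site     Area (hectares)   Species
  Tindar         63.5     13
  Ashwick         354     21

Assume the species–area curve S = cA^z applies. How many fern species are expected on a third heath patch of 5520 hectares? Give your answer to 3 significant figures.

45.2

z = ln(21/13) / ln(354/63.5) = 0.4796 / 1.7183 = 0.2791
c = 13 / 63.5^0.2791 = 13 / 3.185 = 4.081
S₃ = 4.081 × 5520^0.2791 = 4.081 × 11.08 ≈ 45.2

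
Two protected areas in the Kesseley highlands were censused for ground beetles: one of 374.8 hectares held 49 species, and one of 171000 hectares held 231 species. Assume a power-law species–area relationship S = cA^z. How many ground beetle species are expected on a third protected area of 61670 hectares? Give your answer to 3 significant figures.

178

z = ln(231/49) / ln(171000/374.8) = 1.5506 / 6.1230 = 0.2532
c = 49 / 374.8^0.2532 = 49 / 4.485 = 10.92
S₃ = 10.92 × 61670^0.2532 = 10.92 × 16.33 ≈ 178.4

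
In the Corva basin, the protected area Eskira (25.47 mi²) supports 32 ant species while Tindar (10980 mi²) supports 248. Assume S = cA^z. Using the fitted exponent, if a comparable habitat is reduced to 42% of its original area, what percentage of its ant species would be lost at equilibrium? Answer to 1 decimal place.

z = ln(248/32) / ln(10980/25.47) = 2.0477 / 6.0663 = 0.3376
S_new/S_old = (A_new/A_old)^z = 0.42^0.3376 = exp(0.3376 × -0.8675) = 0.7462
Fraction lost = 1 − 0.7462 = 0.2538

25.4%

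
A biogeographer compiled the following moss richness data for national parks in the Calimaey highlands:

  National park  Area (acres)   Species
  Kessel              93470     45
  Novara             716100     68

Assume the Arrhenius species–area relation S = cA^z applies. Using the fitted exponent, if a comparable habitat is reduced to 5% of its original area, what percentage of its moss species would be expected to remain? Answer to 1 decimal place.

z = ln(68/45) / ln(716100/93470) = 0.4128 / 2.0362 = 0.2028
S_new/S_old = (A_new/A_old)^z = 0.05^0.2028 = exp(0.2028 × -2.9957) = 0.5448

54.5%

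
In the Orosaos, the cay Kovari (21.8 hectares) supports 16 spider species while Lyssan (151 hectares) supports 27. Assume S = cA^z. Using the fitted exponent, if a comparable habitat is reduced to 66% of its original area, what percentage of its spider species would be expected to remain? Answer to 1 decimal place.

89.4%

z = ln(27/16) / ln(151/21.8) = 0.5232 / 1.9354 = 0.2704
S_new/S_old = (A_new/A_old)^z = 0.66^0.2704 = exp(0.2704 × -0.4155) = 0.8937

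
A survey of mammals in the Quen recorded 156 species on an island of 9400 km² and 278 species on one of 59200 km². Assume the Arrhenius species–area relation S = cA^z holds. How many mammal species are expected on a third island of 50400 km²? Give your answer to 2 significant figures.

z = ln(278/156) / ln(59200/9400) = 0.5778 / 1.8402 = 0.3140
c = 156 / 9400^0.3140 = 156 / 17.68 = 8.825
S₃ = 8.825 × 50400^0.3140 = 8.825 × 29.95 ≈ 264.3

260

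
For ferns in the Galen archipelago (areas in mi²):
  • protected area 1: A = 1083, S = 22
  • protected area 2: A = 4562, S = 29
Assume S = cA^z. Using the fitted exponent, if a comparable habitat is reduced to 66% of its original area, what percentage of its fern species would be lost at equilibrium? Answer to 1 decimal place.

7.7%

z = ln(29/22) / ln(4562/1083) = 0.2763 / 1.4380 = 0.1921
S_new/S_old = (A_new/A_old)^z = 0.66^0.1921 = exp(0.1921 × -0.4155) = 0.9233
Fraction lost = 1 − 0.9233 = 0.07672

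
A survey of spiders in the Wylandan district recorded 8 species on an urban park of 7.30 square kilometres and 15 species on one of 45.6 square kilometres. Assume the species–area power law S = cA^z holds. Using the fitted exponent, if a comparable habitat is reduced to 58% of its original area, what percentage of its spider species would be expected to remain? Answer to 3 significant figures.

z = ln(15/8) / ln(45.6/7.3) = 0.6286 / 1.8320 = 0.3431
S_new/S_old = (A_new/A_old)^z = 0.58^0.3431 = exp(0.3431 × -0.5447) = 0.8295

83.0%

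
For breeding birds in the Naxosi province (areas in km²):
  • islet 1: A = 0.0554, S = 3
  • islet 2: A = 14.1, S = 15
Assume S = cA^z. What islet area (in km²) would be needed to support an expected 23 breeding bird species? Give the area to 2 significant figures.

z = ln(15/3) / ln(14.1/0.0554) = 1.6094 / 5.5394 = 0.2905
c = 3 / 0.0554^0.2905 = 3 / 0.4315 = 6.953
A = (23/6.953)^(1/0.2905) ⇒ ln A = ln(3.308)/0.2905 = 4.1173
A = e^4.1173 ≈ 61.4 km²

61 km²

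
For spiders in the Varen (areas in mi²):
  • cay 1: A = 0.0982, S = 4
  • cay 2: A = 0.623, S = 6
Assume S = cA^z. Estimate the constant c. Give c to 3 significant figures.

6.66

z = ln(S₂/S₁) / ln(A₂/A₁) = ln(6/4) / ln(0.623/0.0982) = 0.4055 / 1.8475 = 0.2195
c = S₁ / A₁^z = 4 / 0.0982^0.2195 = 4 / 0.6009 = 6.657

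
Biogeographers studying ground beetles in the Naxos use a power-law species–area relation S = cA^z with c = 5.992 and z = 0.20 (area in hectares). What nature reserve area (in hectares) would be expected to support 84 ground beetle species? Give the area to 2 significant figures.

540000 hectares

84 = 5.992 × A^0.2  ⇒  A^0.2 = 84/5.992 = 14.02
ln A = ln(14.02) / 0.2 = 2.6404 / 0.2 = 13.2020
A = e^13.2020 ≈ 541424 hectares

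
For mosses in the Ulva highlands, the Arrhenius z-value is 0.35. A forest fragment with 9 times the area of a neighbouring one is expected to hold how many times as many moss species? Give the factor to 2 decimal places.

2.16

S₂/S₁ = (A₂/A₁)^z = 9^0.35
ln(S₂/S₁) = 0.35 × ln 9 = 0.35 × 2.1972 = 0.7690
S₂/S₁ = e^0.7690 ≈ 2.158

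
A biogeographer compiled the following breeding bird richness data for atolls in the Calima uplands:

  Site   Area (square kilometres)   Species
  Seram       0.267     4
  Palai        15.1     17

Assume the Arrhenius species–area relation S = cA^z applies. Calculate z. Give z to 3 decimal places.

Taking logs: ln S = ln c + z ln A, so z = (ln S₂ − ln S₁)/(ln A₂ − ln A₁).
z = ln(17/4) / ln(15.1/0.267) = ln(4.25) / ln(56.55) = 1.4469 / 4.0352 = 0.3586

0.359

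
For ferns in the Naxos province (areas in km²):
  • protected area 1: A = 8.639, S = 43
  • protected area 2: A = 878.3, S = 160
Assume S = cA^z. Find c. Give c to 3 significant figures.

z = ln(S₂/S₁) / ln(A₂/A₁) = ln(160/43) / ln(878.3/8.639) = 1.3140 / 4.6217 = 0.2843
c = S₁ / A₁^z = 43 / 8.639^0.2843 = 43 / 1.846 = 23.29

23.3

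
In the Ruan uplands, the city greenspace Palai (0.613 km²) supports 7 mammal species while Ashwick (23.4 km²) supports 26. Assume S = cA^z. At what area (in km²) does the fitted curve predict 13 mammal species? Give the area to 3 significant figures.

z = ln(26/7) / ln(23.4/0.613) = 1.3122 / 3.6421 = 0.3603
c = 7 / 0.613^0.3603 = 7 / 0.8384 = 8.35
A = (13/8.35)^(1/0.3603) ⇒ ln A = ln(1.557)/0.3603 = 1.2288
A = e^1.2288 ≈ 3.417 km²

3.42 km²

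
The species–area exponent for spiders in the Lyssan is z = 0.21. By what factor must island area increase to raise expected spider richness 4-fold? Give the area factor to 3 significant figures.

736

(A₂/A₁)^0.21 = 4, so A₂/A₁ = 4^(1/0.21) = 4^4.762
ln(A₂/A₁) = ln 4 / 0.21 = 1.3863 / 0.21 = 6.6014
A₂/A₁ = e^6.6014 ≈ 736.1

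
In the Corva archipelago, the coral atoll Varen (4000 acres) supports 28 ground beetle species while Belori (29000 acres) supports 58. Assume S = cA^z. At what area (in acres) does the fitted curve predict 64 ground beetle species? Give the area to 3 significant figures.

z = ln(58/28) / ln(29000/4000) = 0.7282 / 1.9810 = 0.3676
c = 28 / 4000^0.3676 = 28 / 21.09 = 1.327
A = (64/1.327)^(1/0.3676) ⇒ ln A = ln(48.21)/0.3676 = 10.5428
A = e^10.5428 ≈ 37905 acres

37900 acres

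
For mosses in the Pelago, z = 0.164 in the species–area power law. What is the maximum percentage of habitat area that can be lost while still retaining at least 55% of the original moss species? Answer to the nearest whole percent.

Need (A_new/A_old)^0.164 = 0.55, so A_new/A_old = 0.55^(1/0.164) = 0.55^6.098
ln(A_new/A_old) = ln 0.55 / 0.164 = -0.5978 / 0.164 = -3.6453
A_new/A_old = e^-3.6453 ≈ 0.02611
Fraction that can be lost = 1 − 0.02611 = 0.9739

97%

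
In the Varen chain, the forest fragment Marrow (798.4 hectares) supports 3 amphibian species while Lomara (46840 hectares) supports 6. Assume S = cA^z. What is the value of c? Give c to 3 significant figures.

0.962

z = ln(S₂/S₁) / ln(A₂/A₁) = ln(6/3) / ln(46840/798.4) = 0.6931 / 4.0719 = 0.1702
c = S₁ / A₁^z = 3 / 798.4^0.1702 = 3 / 3.119 = 0.9618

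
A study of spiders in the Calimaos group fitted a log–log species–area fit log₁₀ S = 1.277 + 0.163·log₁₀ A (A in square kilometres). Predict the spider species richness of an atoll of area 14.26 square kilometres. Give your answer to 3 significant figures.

29.2

S = 18.92 × 14.26^0.163
ln S = ln 18.92 + 0.163 × ln 14.26 = 2.9404 + 0.163 × 2.6575 = 3.3736
S = e^3.3736 ≈ 29.18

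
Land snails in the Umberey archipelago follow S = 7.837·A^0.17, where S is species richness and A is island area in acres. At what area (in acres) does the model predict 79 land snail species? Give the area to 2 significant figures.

800000 acres

79 = 7.837 × A^0.17  ⇒  A^0.17 = 79/7.837 = 10.08
ln A = ln(10.08) / 0.17 = 2.3106 / 0.17 = 13.5917
A = e^13.5917 ≈ 799479 acres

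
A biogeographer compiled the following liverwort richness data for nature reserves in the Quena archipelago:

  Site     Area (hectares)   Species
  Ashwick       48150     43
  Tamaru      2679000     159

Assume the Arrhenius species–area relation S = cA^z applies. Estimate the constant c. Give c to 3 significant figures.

z = ln(S₂/S₁) / ln(A₂/A₁) = ln(159/43) / ln(2679000/48150) = 1.3077 / 4.0189 = 0.3254
c = S₁ / A₁^z = 43 / 48150^0.3254 = 43 / 33.39 = 1.288

1.29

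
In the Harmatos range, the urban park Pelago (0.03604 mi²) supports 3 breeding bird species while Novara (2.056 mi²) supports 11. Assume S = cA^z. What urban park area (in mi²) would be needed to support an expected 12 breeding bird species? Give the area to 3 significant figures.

z = ln(11/3) / ln(2.056/0.03604) = 1.2993 / 4.0439 = 0.3213
c = 3 / 0.03604^0.3213 = 3 / 0.3438 = 8.726
A = (12/8.726)^(1/0.3213) ⇒ ln A = ln(1.375)/0.3213 = 0.9916
A = e^0.9916 ≈ 2.695 mi²

2.70 mi²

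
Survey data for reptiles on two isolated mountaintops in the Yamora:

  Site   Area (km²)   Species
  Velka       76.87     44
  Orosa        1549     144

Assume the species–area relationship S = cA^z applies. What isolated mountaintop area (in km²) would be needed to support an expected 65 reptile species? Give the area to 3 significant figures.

207 km²

z = ln(144/44) / ln(1549/76.87) = 1.1856 / 3.0032 = 0.3948
c = 44 / 76.87^0.3948 = 44 / 5.552 = 7.925
A = (65/7.925)^(1/0.3948) ⇒ ln A = ln(8.202)/0.3948 = 5.3305
A = e^5.3305 ≈ 206.5 km²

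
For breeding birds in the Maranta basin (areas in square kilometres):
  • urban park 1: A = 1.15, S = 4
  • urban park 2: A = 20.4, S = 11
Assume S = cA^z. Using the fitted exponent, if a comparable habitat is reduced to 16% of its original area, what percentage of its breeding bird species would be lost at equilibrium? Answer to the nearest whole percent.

48%

z = ln(11/4) / ln(20.4/1.15) = 1.0116 / 2.8758 = 0.3518
S_new/S_old = (A_new/A_old)^z = 0.16^0.3518 = exp(0.3518 × -1.8326) = 0.5249
Fraction lost = 1 − 0.5249 = 0.4751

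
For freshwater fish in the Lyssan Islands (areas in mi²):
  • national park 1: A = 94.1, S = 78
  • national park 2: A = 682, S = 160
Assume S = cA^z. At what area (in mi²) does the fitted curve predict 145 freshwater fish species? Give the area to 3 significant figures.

z = ln(160/78) / ln(682/94.1) = 0.7185 / 1.9807 = 0.3627
c = 78 / 94.1^0.3627 = 78 / 5.199 = 15
A = (145/15)^(1/0.3627) ⇒ ln A = ln(9.664)/0.3627 = 6.2536
A = e^6.2536 ≈ 519.9 mi²

520 mi²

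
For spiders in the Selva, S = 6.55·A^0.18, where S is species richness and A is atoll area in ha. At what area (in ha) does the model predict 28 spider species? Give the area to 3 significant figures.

28 = 6.55 × A^0.18  ⇒  A^0.18 = 28/6.55 = 4.275
ln A = ln(4.275) / 0.18 = 1.4527 / 0.18 = 8.0708
A = e^8.0708 ≈ 3200 ha

3200 ha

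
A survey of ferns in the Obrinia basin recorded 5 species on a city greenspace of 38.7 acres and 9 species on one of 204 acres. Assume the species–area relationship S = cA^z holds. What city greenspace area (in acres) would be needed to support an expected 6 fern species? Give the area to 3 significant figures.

z = ln(9/5) / ln(204/38.7) = 0.5878 / 1.6623 = 0.3536
c = 5 / 38.7^0.3536 = 5 / 3.643 = 1.373
A = (6/1.373)^(1/0.3536) ⇒ ln A = ln(4.371)/0.3536 = 4.1715
A = e^4.1715 ≈ 64.81 acres

64.8 acres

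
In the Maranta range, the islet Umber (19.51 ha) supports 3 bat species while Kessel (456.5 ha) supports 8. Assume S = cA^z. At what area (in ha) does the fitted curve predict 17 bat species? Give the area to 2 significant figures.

z = ln(8/3) / ln(456.5/19.51) = 0.9808 / 3.1527 = 0.3111
c = 3 / 19.51^0.3111 = 3 / 2.52 = 1.19
A = (17/1.19)^(1/0.3111) ⇒ ln A = ln(14.28)/0.3111 = 8.5464
A = e^8.5464 ≈ 5148 ha

5100 ha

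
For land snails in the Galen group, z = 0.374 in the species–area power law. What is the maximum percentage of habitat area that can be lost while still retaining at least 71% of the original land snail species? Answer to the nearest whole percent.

60%

Need (A_new/A_old)^0.374 = 0.71, so A_new/A_old = 0.71^(1/0.374) = 0.71^2.674
ln(A_new/A_old) = ln 0.71 / 0.374 = -0.3425 / 0.374 = -0.9157
A_new/A_old = e^-0.9157 ≈ 0.4002
Fraction that can be lost = 1 − 0.4002 = 0.5998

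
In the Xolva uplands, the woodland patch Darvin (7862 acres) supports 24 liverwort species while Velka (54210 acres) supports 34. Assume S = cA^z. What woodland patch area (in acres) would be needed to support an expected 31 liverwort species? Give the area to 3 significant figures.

z = ln(34/24) / ln(54210/7862) = 0.3483 / 1.9308 = 0.1804
c = 24 / 7862^0.1804 = 24 / 5.043 = 4.759
A = (31/4.759)^(1/0.1804) ⇒ ln A = ln(6.514)/0.1804 = 10.3886
A = e^10.3886 ≈ 32486 acres

32500 acres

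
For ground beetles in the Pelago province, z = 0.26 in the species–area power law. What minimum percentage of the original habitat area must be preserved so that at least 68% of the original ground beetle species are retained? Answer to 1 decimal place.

22.7%

Need (A_new/A_old)^0.26 = 0.68, so A_new/A_old = 0.68^(1/0.26) = 0.68^3.846
ln(A_new/A_old) = ln 0.68 / 0.26 = -0.3857 / 0.26 = -1.4833
A_new/A_old = e^-1.4833 ≈ 0.2269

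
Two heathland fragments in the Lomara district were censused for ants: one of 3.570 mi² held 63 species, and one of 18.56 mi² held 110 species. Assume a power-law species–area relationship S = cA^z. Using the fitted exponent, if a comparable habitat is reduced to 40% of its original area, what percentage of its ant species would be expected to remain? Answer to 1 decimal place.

z = ln(110/63) / ln(18.56/3.57) = 0.5573 / 1.6484 = 0.3381
S_new/S_old = (A_new/A_old)^z = 0.4^0.3381 = exp(0.3381 × -0.9163) = 0.7336

73.4%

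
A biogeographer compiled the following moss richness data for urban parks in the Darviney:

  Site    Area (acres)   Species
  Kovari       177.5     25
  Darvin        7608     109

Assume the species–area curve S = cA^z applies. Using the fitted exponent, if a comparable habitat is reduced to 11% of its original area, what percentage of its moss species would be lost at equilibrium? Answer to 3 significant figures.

z = ln(109/25) / ln(7608/177.5) = 1.4725 / 3.7580 = 0.3918
S_new/S_old = (A_new/A_old)^z = 0.11^0.3918 = exp(0.3918 × -2.2073) = 0.4211
Fraction lost = 1 − 0.4211 = 0.5789

57.9%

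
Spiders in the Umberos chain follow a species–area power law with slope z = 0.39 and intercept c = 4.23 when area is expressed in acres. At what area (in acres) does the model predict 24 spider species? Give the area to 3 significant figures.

24 = 4.23 × A^0.39  ⇒  A^0.39 = 24/4.23 = 5.674
ln A = ln(5.674) / 0.39 = 1.7359 / 0.39 = 4.4509
A = e^4.4509 ≈ 85.7 acres

85.7 acres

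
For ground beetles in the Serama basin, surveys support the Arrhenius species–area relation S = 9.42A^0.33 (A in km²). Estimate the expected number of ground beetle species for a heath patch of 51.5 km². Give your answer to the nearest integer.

S = 9.42 × 51.5^0.33
ln S = ln 9.42 + 0.33 × ln 51.5 = 2.2428 + 0.33 × 3.9416 = 3.5436
S = e^3.5436 ≈ 34.59

35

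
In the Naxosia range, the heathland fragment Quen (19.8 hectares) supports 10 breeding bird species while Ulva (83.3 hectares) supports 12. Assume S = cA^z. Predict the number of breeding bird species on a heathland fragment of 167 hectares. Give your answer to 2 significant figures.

13

z = ln(12/10) / ln(83.3/19.8) = 0.1823 / 1.4368 = 0.1269
c = 10 / 19.8^0.1269 = 10 / 1.461 = 6.846
S₃ = 6.846 × 167^0.1269 = 6.846 × 1.915 ≈ 13.11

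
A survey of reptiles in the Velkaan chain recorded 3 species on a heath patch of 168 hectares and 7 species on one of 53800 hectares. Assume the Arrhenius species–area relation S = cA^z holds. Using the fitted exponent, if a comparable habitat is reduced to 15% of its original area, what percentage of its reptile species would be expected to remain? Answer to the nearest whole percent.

z = ln(7/3) / ln(53800/168) = 0.8473 / 5.7691 = 0.1469
S_new/S_old = (A_new/A_old)^z = 0.15^0.1469 = exp(0.1469 × -1.8971) = 0.7568

76%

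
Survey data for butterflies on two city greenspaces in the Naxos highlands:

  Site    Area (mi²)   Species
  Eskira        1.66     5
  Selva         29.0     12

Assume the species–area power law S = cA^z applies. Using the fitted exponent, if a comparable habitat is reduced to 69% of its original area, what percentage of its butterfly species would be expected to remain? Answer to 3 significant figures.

z = ln(12/5) / ln(29/1.66) = 0.8755 / 2.8605 = 0.3061
S_new/S_old = (A_new/A_old)^z = 0.69^0.3061 = exp(0.3061 × -0.3711) = 0.8926

89.3%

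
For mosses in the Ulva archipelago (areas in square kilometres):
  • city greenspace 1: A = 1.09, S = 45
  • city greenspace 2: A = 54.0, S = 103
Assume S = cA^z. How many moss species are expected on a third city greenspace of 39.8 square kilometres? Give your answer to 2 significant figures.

97

z = ln(103/45) / ln(54/1.09) = 0.8281 / 3.9028 = 0.2122
c = 45 / 1.09^0.2122 = 45 / 1.018 = 44.18
S₃ = 44.18 × 39.8^0.2122 = 44.18 × 2.185 ≈ 96.54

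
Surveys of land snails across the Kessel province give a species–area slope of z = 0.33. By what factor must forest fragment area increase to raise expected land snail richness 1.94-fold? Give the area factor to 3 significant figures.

7.45

(A₂/A₁)^0.33 = 1.94, so A₂/A₁ = 1.94^(1/0.33) = 1.94^3.03
ln(A₂/A₁) = ln 1.94 / 0.33 = 0.6627 / 0.33 = 2.0081
A₂/A₁ = e^2.0081 ≈ 7.449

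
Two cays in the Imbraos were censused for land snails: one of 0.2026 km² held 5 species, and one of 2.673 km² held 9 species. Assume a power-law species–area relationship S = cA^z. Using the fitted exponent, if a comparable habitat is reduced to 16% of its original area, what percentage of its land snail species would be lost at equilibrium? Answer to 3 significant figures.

z = ln(9/5) / ln(2.673/0.2026) = 0.5878 / 2.5797 = 0.2278
S_new/S_old = (A_new/A_old)^z = 0.16^0.2278 = exp(0.2278 × -1.8326) = 0.6587
Fraction lost = 1 − 0.6587 = 0.3413

34.1%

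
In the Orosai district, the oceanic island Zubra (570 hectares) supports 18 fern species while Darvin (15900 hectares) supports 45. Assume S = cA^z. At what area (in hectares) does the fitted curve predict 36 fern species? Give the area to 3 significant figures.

z = ln(45/18) / ln(15900/570) = 0.9163 / 3.3284 = 0.2753
c = 18 / 570^0.2753 = 18 / 5.737 = 3.138
A = (36/3.138)^(1/0.2753) ⇒ ln A = ln(11.47)/0.2753 = 8.8635
A = e^8.8635 ≈ 7069 hectares

7070 hectares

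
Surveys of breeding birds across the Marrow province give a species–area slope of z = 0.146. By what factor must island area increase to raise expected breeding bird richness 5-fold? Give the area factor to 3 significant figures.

61300

(A₂/A₁)^0.146 = 5, so A₂/A₁ = 5^(1/0.146) = 5^6.849
ln(A₂/A₁) = ln 5 / 0.146 = 1.6094 / 0.146 = 11.0235
A₂/A₁ = e^11.0235 ≈ 61301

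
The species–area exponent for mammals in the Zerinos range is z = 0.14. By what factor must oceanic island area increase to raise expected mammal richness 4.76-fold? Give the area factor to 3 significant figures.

(A₂/A₁)^0.14 = 4.76, so A₂/A₁ = 4.76^(1/0.14) = 4.76^7.143
ln(A₂/A₁) = ln 4.76 / 0.14 = 1.5602 / 0.14 = 11.1446
A₂/A₁ = e^11.1446 ≈ 69191

69200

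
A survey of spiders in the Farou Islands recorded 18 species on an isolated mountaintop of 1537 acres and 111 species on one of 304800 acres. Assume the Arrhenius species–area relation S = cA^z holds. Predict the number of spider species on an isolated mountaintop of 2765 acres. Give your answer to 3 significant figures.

22.0

z = ln(111/18) / ln(304800/1537) = 1.8192 / 5.2898 = 0.3439
c = 18 / 1537^0.3439 = 18 / 12.47 = 1.443
S₃ = 1.443 × 2765^0.3439 = 1.443 × 15.26 ≈ 22.03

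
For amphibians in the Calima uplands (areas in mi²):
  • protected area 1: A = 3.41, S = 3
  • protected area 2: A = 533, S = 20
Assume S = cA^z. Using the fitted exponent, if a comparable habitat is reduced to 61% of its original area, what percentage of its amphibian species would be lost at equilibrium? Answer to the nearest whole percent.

17%

z = ln(20/3) / ln(533/3.41) = 1.8971 / 5.0518 = 0.3755
S_new/S_old = (A_new/A_old)^z = 0.61^0.3755 = exp(0.3755 × -0.4943) = 0.8306
Fraction lost = 1 − 0.8306 = 0.1694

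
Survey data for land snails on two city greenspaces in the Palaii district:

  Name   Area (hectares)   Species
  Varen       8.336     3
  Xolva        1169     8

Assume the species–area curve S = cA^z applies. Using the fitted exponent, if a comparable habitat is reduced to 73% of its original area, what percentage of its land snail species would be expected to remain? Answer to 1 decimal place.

93.9%

z = ln(8/3) / ln(1169/8.336) = 0.9808 / 4.9433 = 0.1984
S_new/S_old = (A_new/A_old)^z = 0.73^0.1984 = exp(0.1984 × -0.3147) = 0.9395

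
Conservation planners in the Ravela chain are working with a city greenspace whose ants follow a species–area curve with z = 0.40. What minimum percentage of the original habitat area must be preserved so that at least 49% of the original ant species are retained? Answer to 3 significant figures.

Need (A_new/A_old)^0.4 = 0.49, so A_new/A_old = 0.49^(1/0.4) = 0.49^2.5
ln(A_new/A_old) = ln 0.49 / 0.4 = -0.7133 / 0.4 = -1.7834
A_new/A_old = e^-1.7834 ≈ 0.1681

16.8%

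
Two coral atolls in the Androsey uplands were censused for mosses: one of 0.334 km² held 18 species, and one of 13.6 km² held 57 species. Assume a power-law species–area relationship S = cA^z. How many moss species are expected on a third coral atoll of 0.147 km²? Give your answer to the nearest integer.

14

z = ln(57/18) / ln(13.6/0.334) = 1.1527 / 3.7067 = 0.3110
c = 18 / 0.334^0.3110 = 18 / 0.711 = 25.31
S₃ = 25.31 × 0.147^0.3110 = 25.31 × 0.5509 ≈ 13.95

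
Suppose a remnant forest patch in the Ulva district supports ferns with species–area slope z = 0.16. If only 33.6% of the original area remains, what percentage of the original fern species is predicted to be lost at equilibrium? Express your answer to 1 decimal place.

S_new/S_old = (A_new/A_old)^z = 0.336^0.16
= exp(0.16 × ln 0.336) = exp(0.16 × -1.0906) = exp(-0.1745) ≈ 0.8399
Fraction lost = 1 − 0.8399 = 0.1601

16.0%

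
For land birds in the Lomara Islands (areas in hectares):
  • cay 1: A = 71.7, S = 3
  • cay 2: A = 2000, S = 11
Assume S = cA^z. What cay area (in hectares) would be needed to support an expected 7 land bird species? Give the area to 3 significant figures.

628 hectares

z = ln(11/3) / ln(2000/71.7) = 1.2993 / 3.3284 = 0.3904
c = 3 / 71.7^0.3904 = 3 / 5.301 = 0.566
A = (7/0.566)^(1/0.3904) ⇒ ln A = ln(12.37)/0.3904 = 6.4430
A = e^6.4430 ≈ 628.3 hectares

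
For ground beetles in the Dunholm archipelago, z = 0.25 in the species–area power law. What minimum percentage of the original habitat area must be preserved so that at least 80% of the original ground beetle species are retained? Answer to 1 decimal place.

Need (A_new/A_old)^0.25 = 0.8, so A_new/A_old = 0.8^(1/0.25) = 0.8^4
ln(A_new/A_old) = ln 0.8 / 0.25 = -0.2231 / 0.25 = -0.8926
A_new/A_old = e^-0.8926 ≈ 0.4096

41.0%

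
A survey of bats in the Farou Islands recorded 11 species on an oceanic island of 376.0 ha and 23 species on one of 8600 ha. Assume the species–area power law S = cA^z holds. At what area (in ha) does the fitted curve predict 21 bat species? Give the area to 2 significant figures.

z = ln(23/11) / ln(8600/376) = 0.7376 / 3.1299 = 0.2357
c = 11 / 376^0.2357 = 11 / 4.045 = 2.72
A = (21/2.72)^(1/0.2357) ⇒ ln A = ln(7.721)/0.2357 = 8.6735
A = e^8.6735 ≈ 5846 ha

5800 ha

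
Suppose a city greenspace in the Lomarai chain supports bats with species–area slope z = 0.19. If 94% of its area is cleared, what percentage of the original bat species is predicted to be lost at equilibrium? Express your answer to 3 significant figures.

S_new/S_old = (A_new/A_old)^z = 0.06^0.19
= exp(0.19 × ln 0.06) = exp(0.19 × -2.8134) = exp(-0.5345) ≈ 0.5859
Fraction lost = 1 − 0.5859 = 0.4141

41.4%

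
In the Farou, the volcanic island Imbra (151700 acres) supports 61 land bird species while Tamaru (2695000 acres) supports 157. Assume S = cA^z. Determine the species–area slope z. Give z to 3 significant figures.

0.329

Taking logs: ln S = ln c + z ln A, so z = (ln S₂ − ln S₁)/(ln A₂ − ln A₁).
z = ln(157/61) / ln(2695000/151700) = ln(2.574) / ln(17.77) = 0.9454 / 2.8772 = 0.3286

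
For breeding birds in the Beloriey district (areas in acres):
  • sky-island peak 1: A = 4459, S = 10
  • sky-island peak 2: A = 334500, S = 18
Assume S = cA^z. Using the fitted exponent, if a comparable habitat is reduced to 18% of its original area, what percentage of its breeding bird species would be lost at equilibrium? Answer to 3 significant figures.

z = ln(18/10) / ln(334500/4459) = 0.5878 / 4.3177 = 0.1361
S_new/S_old = (A_new/A_old)^z = 0.18^0.1361 = exp(0.1361 × -1.7148) = 0.7918
Fraction lost = 1 − 0.7918 = 0.2082

20.8%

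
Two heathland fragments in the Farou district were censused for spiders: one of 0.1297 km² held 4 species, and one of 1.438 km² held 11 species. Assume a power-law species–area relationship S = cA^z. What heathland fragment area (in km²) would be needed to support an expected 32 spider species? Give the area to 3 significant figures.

18.2 km²

z = ln(11/4) / ln(1.438/0.1297) = 1.0116 / 2.4058 = 0.4205
c = 4 / 0.1297^0.4205 = 4 / 0.4236 = 9.442
A = (32/9.442)^(1/0.4205) ⇒ ln A = ln(3.389)/0.4205 = 2.9028
A = e^2.9028 ≈ 18.22 km²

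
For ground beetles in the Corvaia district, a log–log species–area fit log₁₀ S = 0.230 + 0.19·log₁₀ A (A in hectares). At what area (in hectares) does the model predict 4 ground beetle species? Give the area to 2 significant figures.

91 hectares

4 = 1.698 × A^0.19  ⇒  A^0.19 = 4/1.698 = 2.355
ln A = ln(2.355) / 0.19 = 0.8567 / 0.19 = 4.5089
A = e^4.5089 ≈ 90.83 hectares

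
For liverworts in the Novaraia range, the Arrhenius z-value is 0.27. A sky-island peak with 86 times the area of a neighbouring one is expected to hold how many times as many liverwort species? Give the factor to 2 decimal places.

3.33

S₂/S₁ = (A₂/A₁)^z = 86^0.27
ln(S₂/S₁) = 0.27 × ln 86 = 0.27 × 4.4543 = 1.2027
S₂/S₁ = e^1.2027 ≈ 3.329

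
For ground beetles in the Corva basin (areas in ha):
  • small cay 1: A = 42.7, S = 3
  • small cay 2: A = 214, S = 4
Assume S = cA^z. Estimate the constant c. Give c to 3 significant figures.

z = ln(S₂/S₁) / ln(A₂/A₁) = ln(4/3) / ln(214/42.7) = 0.2877 / 1.6118 = 0.1785
c = S₁ / A₁^z = 3 / 42.7^0.1785 = 3 / 1.954 = 1.535

1.54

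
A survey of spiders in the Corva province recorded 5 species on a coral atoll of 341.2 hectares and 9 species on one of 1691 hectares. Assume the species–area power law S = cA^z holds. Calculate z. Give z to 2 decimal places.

0.37

Taking logs: ln S = ln c + z ln A, so z = (ln S₂ − ln S₁)/(ln A₂ − ln A₁).
z = ln(9/5) / ln(1691/341.2) = ln(1.8) / ln(4.956) = 0.5878 / 1.6006 = 0.3672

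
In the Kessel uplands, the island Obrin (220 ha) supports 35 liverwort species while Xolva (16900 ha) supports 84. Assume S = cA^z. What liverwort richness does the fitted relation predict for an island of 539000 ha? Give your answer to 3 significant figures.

169

z = ln(84/35) / ln(16900/220) = 0.8755 / 4.3414 = 0.2017
c = 35 / 220^0.2017 = 35 / 2.967 = 11.8
S₃ = 11.8 × 539000^0.2017 = 11.8 × 14.32 ≈ 168.9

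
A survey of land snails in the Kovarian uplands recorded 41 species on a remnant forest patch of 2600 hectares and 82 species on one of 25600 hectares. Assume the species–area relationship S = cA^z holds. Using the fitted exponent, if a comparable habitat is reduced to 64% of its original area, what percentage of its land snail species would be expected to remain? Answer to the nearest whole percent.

z = ln(82/41) / ln(25600/2600) = 0.6931 / 2.2871 = 0.3031
S_new/S_old = (A_new/A_old)^z = 0.64^0.3031 = exp(0.3031 × -0.4463) = 0.8735

87%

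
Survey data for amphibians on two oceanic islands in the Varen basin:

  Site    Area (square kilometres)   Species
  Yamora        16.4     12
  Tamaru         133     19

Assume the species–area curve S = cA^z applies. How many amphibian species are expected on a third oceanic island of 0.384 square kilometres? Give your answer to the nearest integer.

z = ln(19/12) / ln(133/16.4) = 0.4595 / 2.0931 = 0.2195
c = 12 / 16.4^0.2195 = 12 / 1.848 = 6.493
S₃ = 6.493 × 0.384^0.2195 = 6.493 × 0.8105 ≈ 5.263

5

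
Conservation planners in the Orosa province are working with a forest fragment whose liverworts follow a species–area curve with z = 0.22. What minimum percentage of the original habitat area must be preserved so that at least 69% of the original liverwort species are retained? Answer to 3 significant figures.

18.5%

Need (A_new/A_old)^0.22 = 0.69, so A_new/A_old = 0.69^(1/0.22) = 0.69^4.545
ln(A_new/A_old) = ln 0.69 / 0.22 = -0.3711 / 0.22 = -1.6867
A_new/A_old = e^-1.6867 ≈ 0.1851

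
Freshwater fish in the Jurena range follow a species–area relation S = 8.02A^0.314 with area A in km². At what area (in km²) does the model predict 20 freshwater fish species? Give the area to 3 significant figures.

18.4 km²

20 = 8.02 × A^0.314  ⇒  A^0.314 = 20/8.02 = 2.494
ln A = ln(2.494) / 0.314 = 0.9138 / 0.314 = 2.9102
A = e^2.9102 ≈ 18.36 km²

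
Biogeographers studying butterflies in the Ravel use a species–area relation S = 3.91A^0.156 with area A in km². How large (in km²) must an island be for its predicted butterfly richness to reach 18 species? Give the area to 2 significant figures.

18000 km²

18 = 3.91 × A^0.156  ⇒  A^0.156 = 18/3.91 = 4.604
ln A = ln(4.604) / 0.156 = 1.5268 / 0.156 = 9.7874
A = e^9.7874 ≈ 17808 km²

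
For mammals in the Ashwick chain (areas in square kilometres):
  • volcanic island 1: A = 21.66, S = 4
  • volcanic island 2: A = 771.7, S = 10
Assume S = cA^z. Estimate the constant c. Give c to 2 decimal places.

1.82

z = ln(S₂/S₁) / ln(A₂/A₁) = ln(10/4) / ln(771.7/21.66) = 0.9163 / 3.5731 = 0.2564
c = S₁ / A₁^z = 4 / 21.66^0.2564 = 4 / 2.2 = 1.818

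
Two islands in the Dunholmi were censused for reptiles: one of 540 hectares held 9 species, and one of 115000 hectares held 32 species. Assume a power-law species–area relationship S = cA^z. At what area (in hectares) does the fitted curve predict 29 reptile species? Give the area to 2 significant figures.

z = ln(32/9) / ln(115000/540) = 1.2685 / 5.3611 = 0.2366
c = 9 / 540^0.2366 = 9 / 4.431 = 2.031
A = (29/2.031)^(1/0.2366) ⇒ ln A = ln(14.28)/0.2366 = 11.2366
A = e^11.2366 ≈ 75860 hectares

76000 hectares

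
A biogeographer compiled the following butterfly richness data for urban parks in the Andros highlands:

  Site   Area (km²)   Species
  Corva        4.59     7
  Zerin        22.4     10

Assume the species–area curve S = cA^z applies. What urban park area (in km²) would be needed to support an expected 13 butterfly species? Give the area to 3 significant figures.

71.9 km²

z = ln(10/7) / ln(22.4/4.59) = 0.3567 / 1.5852 = 0.2250
c = 7 / 4.59^0.2250 = 7 / 1.409 = 4.968
A = (13/4.968)^(1/0.2250) ⇒ ln A = ln(2.617)/0.2250 = 4.2751
A = e^4.2751 ≈ 71.89 km²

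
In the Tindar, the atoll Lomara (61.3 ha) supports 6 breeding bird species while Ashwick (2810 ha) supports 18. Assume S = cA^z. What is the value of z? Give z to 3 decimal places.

Taking logs: ln S = ln c + z ln A, so z = (ln S₂ − ln S₁)/(ln A₂ − ln A₁).
z = ln(18/6) / ln(2810/61.3) = ln(3) / ln(45.84) = 1.0986 / 3.8252 = 0.2872

0.287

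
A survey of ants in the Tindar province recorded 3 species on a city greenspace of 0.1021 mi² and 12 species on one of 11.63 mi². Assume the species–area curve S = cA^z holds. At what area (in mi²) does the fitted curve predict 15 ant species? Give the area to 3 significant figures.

z = ln(12/3) / ln(11.63/0.1021) = 1.3863 / 4.7354 = 0.2928
c = 3 / 0.1021^0.2928 = 3 / 0.5127 = 5.851
A = (15/5.851)^(1/0.2928) ⇒ ln A = ln(2.564)/0.2928 = 3.2158
A = e^3.2158 ≈ 24.92 mi²

24.9 mi²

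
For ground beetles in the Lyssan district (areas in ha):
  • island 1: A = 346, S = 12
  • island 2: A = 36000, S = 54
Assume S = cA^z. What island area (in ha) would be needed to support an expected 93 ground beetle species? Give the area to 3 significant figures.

193000 ha

z = ln(54/12) / ln(36000/346) = 1.5041 / 4.6448 = 0.3238
c = 12 / 346^0.3238 = 12 / 6.64 = 1.807
A = (93/1.807)^(1/0.3238) ⇒ ln A = ln(51.46)/0.3238 = 12.1700
A = e^12.1700 ≈ 192923 ha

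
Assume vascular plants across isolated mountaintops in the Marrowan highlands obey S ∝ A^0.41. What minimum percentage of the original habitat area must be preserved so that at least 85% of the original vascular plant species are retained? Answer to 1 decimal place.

Need (A_new/A_old)^0.41 = 0.85, so A_new/A_old = 0.85^(1/0.41) = 0.85^2.439
ln(A_new/A_old) = ln 0.85 / 0.41 = -0.1625 / 0.41 = -0.3964
A_new/A_old = e^-0.3964 ≈ 0.6727

67.3%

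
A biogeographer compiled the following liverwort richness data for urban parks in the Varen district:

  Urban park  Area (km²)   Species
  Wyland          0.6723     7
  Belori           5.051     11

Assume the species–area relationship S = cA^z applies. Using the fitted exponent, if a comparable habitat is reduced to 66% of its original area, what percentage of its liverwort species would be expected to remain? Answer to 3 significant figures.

z = ln(11/7) / ln(5.051/0.6723) = 0.4520 / 2.0166 = 0.2241
S_new/S_old = (A_new/A_old)^z = 0.66^0.2241 = exp(0.2241 × -0.4155) = 0.9111

91.1%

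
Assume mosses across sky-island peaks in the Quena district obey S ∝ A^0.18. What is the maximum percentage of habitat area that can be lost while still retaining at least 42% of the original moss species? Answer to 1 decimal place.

99.2%

Need (A_new/A_old)^0.18 = 0.42, so A_new/A_old = 0.42^(1/0.18) = 0.42^5.556
ln(A_new/A_old) = ln 0.42 / 0.18 = -0.8675 / 0.18 = -4.8194
A_new/A_old = e^-4.8194 ≈ 0.008071
Fraction that can be lost = 1 − 0.008071 = 0.9919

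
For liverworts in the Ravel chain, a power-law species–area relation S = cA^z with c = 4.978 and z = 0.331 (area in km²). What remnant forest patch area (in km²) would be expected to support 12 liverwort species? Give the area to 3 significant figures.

14.3 km²

12 = 4.978 × A^0.331  ⇒  A^0.331 = 12/4.978 = 2.411
ln A = ln(2.411) / 0.331 = 0.8799 / 0.331 = 2.6582
A = e^2.6582 ≈ 14.27 km²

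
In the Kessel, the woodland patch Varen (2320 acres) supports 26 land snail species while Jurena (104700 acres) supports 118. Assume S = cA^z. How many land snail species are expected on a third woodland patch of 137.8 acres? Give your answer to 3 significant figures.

z = ln(118/26) / ln(104700/2320) = 1.5126 / 3.8095 = 0.3971
c = 26 / 2320^0.3971 = 26 / 21.69 = 1.199
S₃ = 1.199 × 137.8^0.3971 = 1.199 × 7.07 ≈ 8.474

8.47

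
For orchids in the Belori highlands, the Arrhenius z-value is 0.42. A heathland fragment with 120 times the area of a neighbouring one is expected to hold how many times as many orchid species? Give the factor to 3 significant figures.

7.47

S₂/S₁ = (A₂/A₁)^z = 120^0.42
ln(S₂/S₁) = 0.42 × ln 120 = 0.42 × 4.7875 = 2.0107
S₂/S₁ = e^2.0107 ≈ 7.469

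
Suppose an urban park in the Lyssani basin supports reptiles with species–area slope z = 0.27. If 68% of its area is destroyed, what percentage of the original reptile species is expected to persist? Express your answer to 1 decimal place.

S_new/S_old = (A_new/A_old)^z = 0.32^0.27
= exp(0.27 × ln 0.32) = exp(0.27 × -1.1394) = exp(-0.3076) ≈ 0.7352

73.5%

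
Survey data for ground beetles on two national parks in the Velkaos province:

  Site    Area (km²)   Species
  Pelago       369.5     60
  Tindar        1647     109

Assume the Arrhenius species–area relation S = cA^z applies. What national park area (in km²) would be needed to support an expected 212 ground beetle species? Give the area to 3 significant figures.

8710 km²

z = ln(109/60) / ln(1647/369.5) = 0.5970 / 1.4946 = 0.3995
c = 60 / 369.5^0.3995 = 60 / 10.61 = 5.656
A = (212/5.656)^(1/0.3995) ⇒ ln A = ln(37.48)/0.3995 = 9.0721
A = e^9.0721 ≈ 8709 km²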